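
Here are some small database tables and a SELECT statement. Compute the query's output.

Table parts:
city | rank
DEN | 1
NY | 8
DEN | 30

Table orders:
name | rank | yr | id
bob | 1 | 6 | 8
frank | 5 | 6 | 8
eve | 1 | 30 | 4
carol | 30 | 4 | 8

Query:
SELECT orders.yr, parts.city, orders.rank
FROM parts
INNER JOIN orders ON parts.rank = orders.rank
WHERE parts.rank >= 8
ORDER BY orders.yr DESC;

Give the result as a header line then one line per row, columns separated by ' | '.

== RESULT ==
orders.yr | parts.city | orders.rank
4 | DEN | 30

Derivation:
After JOIN orders (3 rows):
parts.city | parts.rank | orders.name | orders.rank | orders.yr | orders.id
DEN | 1 | bob | 1 | 6 | 8
DEN | 1 | eve | 1 | 30 | 4
DEN | 30 | carol | 30 | 4 | 8
After WHERE (1 rows):
parts.city | parts.rank | orders.name | orders.rank | orders.yr | orders.id
DEN | 30 | carol | 30 | 4 | 8
After SELECT (1 rows):
orders.yr | parts.city | orders.rank
4 | DEN | 30
After ORDER BY (1 rows):
orders.yr | parts.city | orders.rank
4 | DEN | 30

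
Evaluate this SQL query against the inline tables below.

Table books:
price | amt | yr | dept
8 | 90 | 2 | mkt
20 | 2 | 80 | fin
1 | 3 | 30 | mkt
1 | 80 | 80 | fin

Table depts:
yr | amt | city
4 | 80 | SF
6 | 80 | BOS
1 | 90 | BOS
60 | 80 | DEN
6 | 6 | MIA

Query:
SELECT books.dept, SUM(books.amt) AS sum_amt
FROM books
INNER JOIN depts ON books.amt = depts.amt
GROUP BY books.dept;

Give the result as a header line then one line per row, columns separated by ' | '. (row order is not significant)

After JOIN depts (4 rows):
books.price | books.amt | books.yr | books.dept | depts.yr | depts.amt | depts.city
8 | 90 | 2 | mkt | 1 | 90 | BOS
1 | 80 | 80 | fin | 4 | 80 | SF
1 | 80 | 80 | fin | 6 | 80 | BOS
1 | 80 | 80 | fin | 60 | 80 | DEN
After GROUP BY (2 rows):
books.dept | sum_amt
mkt | 90
fin | 240

== RESULT ==
books.dept | sum_amt
mkt | 90
fin | 240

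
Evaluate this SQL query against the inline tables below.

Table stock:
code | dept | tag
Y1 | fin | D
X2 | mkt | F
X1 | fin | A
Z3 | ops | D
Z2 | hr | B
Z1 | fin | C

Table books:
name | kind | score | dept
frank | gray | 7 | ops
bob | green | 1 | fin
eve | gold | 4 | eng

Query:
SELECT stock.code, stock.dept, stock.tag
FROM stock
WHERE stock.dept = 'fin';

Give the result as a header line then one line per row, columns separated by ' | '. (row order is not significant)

After WHERE (3 rows):
stock.code | stock.dept | stock.tag
Y1 | fin | D
X1 | fin | A
Z1 | fin | C
After SELECT (3 rows):
stock.code | stock.dept | stock.tag
Y1 | fin | D
X1 | fin | A
Z1 | fin | C

== RESULT ==
stock.code | stock.dept | stock.tag
Y1 | fin | D
X1 | fin | A
Z1 | fin | C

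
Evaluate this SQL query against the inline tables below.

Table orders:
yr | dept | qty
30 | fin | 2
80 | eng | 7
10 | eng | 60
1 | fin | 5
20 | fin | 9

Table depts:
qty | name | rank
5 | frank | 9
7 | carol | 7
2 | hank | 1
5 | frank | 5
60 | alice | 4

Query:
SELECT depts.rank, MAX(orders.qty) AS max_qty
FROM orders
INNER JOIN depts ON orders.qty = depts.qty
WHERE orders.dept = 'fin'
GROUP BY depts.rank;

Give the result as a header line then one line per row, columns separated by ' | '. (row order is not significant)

== RESULT ==
depts.rank | max_qty
1 | 2
9 | 5
5 | 5

Derivation:
After JOIN depts (5 rows):
orders.yr | orders.dept | orders.qty | depts.qty | depts.name | depts.rank
30 | fin | 2 | 2 | hank | 1
80 | eng | 7 | 7 | carol | 7
10 | eng | 60 | 60 | alice | 4
1 | fin | 5 | 5 | frank | 9
1 | fin | 5 | 5 | frank | 5
After WHERE (3 rows):
orders.yr | orders.dept | orders.qty | depts.qty | depts.name | depts.rank
30 | fin | 2 | 2 | hank | 1
1 | fin | 5 | 5 | frank | 9
1 | fin | 5 | 5 | frank | 5
After GROUP BY (3 rows):
depts.rank | max_qty
1 | 2
9 | 5
5 | 5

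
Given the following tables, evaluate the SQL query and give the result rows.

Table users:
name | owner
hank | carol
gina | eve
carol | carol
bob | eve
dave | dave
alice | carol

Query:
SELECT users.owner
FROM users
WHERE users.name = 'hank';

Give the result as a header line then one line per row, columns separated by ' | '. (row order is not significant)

After WHERE (1 rows):
users.name | users.owner
hank | carol
After SELECT (1 rows):
users.owner
carol

== RESULT ==
users.owner
carol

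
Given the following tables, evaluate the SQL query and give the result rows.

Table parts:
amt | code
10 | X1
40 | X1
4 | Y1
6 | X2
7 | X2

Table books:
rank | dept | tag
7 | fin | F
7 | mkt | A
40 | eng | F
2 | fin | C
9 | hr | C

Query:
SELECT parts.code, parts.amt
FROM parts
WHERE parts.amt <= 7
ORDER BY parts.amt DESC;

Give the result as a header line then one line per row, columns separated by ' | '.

== RESULT ==
parts.code | parts.amt
X2 | 7
X2 | 6
Y1 | 4

Derivation:
After WHERE (3 rows):
parts.amt | parts.code
4 | Y1
6 | X2
7 | X2
After SELECT (3 rows):
parts.code | parts.amt
Y1 | 4
X2 | 6
X2 | 7
After ORDER BY (3 rows):
parts.code | parts.amt
X2 | 7
X2 | 6
Y1 | 4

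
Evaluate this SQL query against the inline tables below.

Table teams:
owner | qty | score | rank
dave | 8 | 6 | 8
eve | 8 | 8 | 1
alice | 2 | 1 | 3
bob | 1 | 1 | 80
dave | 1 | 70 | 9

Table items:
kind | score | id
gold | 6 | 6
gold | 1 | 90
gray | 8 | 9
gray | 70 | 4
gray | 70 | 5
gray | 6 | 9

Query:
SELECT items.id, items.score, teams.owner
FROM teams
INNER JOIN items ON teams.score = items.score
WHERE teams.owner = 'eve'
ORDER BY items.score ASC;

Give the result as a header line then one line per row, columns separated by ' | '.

After JOIN items (7 rows):
teams.owner | teams.qty | teams.score | teams.rank | items.kind | items.score | items.id
dave | 8 | 6 | 8 | gold | 6 | 6
dave | 8 | 6 | 8 | gray | 6 | 9
eve | 8 | 8 | 1 | gray | 8 | 9
alice | 2 | 1 | 3 | gold | 1 | 90
bob | 1 | 1 | 80 | gold | 1 | 90
dave | 1 | 70 | 9 | gray | 70 | 4
dave | 1 | 70 | 9 | gray | 70 | 5
After WHERE (1 rows):
teams.owner | teams.qty | teams.score | teams.rank | items.kind | items.score | items.id
eve | 8 | 8 | 1 | gray | 8 | 9
After SELECT (1 rows):
items.id | items.score | teams.owner
9 | 8 | eve
After ORDER BY (1 rows):
items.id | items.score | teams.owner
9 | 8 | eve

== RESULT ==
items.id | items.score | teams.owner
9 | 8 | eve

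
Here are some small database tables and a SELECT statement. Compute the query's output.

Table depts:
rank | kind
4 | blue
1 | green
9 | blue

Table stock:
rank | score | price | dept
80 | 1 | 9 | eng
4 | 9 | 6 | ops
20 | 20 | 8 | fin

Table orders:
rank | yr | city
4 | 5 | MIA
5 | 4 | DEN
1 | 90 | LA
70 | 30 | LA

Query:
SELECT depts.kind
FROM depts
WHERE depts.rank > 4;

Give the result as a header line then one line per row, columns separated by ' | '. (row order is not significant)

== RESULT ==
depts.kind
blue

Derivation:
After WHERE (1 rows):
depts.rank | depts.kind
9 | blue
After SELECT (1 rows):
depts.kind
blue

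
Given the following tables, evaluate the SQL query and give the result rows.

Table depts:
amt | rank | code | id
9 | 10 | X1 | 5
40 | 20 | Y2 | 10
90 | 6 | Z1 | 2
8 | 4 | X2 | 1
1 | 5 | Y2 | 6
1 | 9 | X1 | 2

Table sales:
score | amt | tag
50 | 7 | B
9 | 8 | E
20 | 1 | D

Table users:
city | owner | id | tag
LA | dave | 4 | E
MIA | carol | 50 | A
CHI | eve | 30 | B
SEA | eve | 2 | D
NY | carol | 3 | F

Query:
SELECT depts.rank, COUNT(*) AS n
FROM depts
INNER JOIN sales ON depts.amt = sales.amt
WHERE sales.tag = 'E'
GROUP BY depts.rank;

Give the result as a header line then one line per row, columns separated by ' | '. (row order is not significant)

== RESULT ==
depts.rank | n
4 | 1

Derivation:
After JOIN sales (3 rows):
depts.amt | depts.rank | depts.code | depts.id | sales.score | sales.amt | sales.tag
8 | 4 | X2 | 1 | 9 | 8 | E
1 | 5 | Y2 | 6 | 20 | 1 | D
1 | 9 | X1 | 2 | 20 | 1 | D
After WHERE (1 rows):
depts.amt | depts.rank | depts.code | depts.id | sales.score | sales.amt | sales.tag
8 | 4 | X2 | 1 | 9 | 8 | E
After GROUP BY (1 rows):
depts.rank | n
4 | 1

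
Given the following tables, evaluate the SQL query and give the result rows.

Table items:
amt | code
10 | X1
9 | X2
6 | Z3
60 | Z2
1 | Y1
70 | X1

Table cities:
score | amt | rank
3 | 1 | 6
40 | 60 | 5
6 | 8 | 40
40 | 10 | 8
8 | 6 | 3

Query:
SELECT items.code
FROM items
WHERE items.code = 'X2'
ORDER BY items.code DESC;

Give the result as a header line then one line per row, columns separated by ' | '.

== RESULT ==
items.code
X2

Derivation:
After WHERE (1 rows):
items.amt | items.code
9 | X2
After SELECT (1 rows):
items.code
X2
After ORDER BY (1 rows):
items.code
X2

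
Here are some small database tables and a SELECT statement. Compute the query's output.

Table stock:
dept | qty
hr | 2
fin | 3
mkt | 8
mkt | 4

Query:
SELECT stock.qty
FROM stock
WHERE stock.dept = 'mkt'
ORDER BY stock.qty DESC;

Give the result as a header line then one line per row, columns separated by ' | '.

After WHERE (2 rows):
stock.dept | stock.qty
mkt | 8
mkt | 4
After SELECT (2 rows):
stock.qty
8
4
After ORDER BY (2 rows):
stock.qty
8
4

== RESULT ==
stock.qty
8
4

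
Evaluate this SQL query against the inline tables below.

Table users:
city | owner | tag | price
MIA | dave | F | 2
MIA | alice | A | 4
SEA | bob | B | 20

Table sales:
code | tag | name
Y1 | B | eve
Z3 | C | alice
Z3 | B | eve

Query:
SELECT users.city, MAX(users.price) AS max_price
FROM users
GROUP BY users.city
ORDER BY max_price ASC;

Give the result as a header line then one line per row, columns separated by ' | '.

== RESULT ==
users.city | max_price
MIA | 4
SEA | 20

Derivation:
After GROUP BY (2 rows):
users.city | max_price
MIA | 4
SEA | 20
After ORDER BY (2 rows):
users.city | max_price
MIA | 4
SEA | 20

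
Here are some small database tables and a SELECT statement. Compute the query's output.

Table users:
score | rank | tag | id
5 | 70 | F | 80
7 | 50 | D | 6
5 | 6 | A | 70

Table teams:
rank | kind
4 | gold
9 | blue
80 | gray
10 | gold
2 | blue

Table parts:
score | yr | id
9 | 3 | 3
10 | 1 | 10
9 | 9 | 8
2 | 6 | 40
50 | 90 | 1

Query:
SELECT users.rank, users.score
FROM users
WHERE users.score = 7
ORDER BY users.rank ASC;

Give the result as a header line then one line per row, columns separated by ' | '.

After WHERE (1 rows):
users.score | users.rank | users.tag | users.id
7 | 50 | D | 6
After SELECT (1 rows):
users.rank | users.score
50 | 7
After ORDER BY (1 rows):
users.rank | users.score
50 | 7

== RESULT ==
users.rank | users.score
50 | 7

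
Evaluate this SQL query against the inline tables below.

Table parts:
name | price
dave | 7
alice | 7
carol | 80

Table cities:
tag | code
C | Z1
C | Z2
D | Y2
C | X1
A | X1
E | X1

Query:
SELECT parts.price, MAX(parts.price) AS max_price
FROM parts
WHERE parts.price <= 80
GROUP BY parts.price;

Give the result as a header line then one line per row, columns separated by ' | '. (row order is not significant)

== RESULT ==
parts.price | max_price
7 | 7
80 | 80

Derivation:
After WHERE (3 rows):
parts.name | parts.price
dave | 7
alice | 7
carol | 80
After GROUP BY (2 rows):
parts.price | max_price
7 | 7
80 | 80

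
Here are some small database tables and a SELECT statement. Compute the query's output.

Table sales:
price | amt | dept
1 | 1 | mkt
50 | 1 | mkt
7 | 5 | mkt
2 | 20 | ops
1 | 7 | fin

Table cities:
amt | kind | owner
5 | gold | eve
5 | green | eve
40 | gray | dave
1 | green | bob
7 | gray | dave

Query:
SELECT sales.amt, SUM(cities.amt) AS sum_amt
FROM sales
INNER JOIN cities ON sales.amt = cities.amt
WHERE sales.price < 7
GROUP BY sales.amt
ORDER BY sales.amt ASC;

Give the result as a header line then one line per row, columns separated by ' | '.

== RESULT ==
sales.amt | sum_amt
1 | 1
7 | 7

Derivation:
After JOIN cities (5 rows):
sales.price | sales.amt | sales.dept | cities.amt | cities.kind | cities.owner
1 | 1 | mkt | 1 | green | bob
50 | 1 | mkt | 1 | green | bob
7 | 5 | mkt | 5 | gold | eve
7 | 5 | mkt | 5 | green | eve
1 | 7 | fin | 7 | gray | dave
After WHERE (2 rows):
sales.price | sales.amt | sales.dept | cities.amt | cities.kind | cities.owner
1 | 1 | mkt | 1 | green | bob
1 | 7 | fin | 7 | gray | dave
After GROUP BY (2 rows):
sales.amt | sum_amt
1 | 1
7 | 7
After ORDER BY (2 rows):
sales.amt | sum_amt
1 | 1
7 | 7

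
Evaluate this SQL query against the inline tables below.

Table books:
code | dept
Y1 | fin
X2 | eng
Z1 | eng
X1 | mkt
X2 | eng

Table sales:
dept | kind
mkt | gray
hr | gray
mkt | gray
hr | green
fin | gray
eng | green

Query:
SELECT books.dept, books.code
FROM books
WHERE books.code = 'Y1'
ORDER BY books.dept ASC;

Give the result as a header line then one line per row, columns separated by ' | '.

After WHERE (1 rows):
books.code | books.dept
Y1 | fin
After SELECT (1 rows):
books.dept | books.code
fin | Y1
After ORDER BY (1 rows):
books.dept | books.code
fin | Y1

== RESULT ==
books.dept | books.code
fin | Y1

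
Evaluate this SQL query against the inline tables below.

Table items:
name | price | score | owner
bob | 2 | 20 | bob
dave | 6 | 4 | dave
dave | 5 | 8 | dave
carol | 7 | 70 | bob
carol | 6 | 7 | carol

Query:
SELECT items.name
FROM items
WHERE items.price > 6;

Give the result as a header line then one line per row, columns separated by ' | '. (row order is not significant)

== RESULT ==
items.name
carol

Derivation:
After WHERE (1 rows):
items.name | items.price | items.score | items.owner
carol | 7 | 70 | bob
After SELECT (1 rows):
items.name
carol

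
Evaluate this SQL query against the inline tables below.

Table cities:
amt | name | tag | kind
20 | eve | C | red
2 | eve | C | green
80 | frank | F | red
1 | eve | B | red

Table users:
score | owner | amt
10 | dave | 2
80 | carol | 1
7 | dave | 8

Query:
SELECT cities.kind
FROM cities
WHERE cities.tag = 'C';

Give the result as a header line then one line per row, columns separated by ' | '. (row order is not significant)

After WHERE (2 rows):
cities.amt | cities.name | cities.tag | cities.kind
20 | eve | C | red
2 | eve | C | green
After SELECT (2 rows):
cities.kind
red
green

== RESULT ==
cities.kind
red
green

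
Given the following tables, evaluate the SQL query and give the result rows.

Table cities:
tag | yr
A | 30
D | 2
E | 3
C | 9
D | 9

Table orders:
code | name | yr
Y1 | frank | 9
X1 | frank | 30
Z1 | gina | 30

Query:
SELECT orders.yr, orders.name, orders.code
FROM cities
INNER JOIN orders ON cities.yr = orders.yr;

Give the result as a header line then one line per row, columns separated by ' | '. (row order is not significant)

== RESULT ==
orders.yr | orders.name | orders.code
30 | frank | X1
30 | gina | Z1
9 | frank | Y1
9 | frank | Y1

Derivation:
After JOIN orders (4 rows):
cities.tag | cities.yr | orders.code | orders.name | orders.yr
A | 30 | X1 | frank | 30
A | 30 | Z1 | gina | 30
C | 9 | Y1 | frank | 9
D | 9 | Y1 | frank | 9
After SELECT (4 rows):
orders.yr | orders.name | orders.code
30 | frank | X1
30 | gina | Z1
9 | frank | Y1
9 | frank | Y1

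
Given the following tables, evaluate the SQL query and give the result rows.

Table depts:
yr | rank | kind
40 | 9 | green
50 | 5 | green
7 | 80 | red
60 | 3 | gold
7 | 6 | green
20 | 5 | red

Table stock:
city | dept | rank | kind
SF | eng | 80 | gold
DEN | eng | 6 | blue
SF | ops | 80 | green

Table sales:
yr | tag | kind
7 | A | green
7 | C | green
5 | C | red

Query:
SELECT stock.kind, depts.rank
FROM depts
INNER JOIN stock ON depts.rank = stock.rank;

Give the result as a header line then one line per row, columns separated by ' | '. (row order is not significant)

== RESULT ==
stock.kind | depts.rank
gold | 80
green | 80
blue | 6

Derivation:
After JOIN stock (3 rows):
depts.yr | depts.rank | depts.kind | stock.city | stock.dept | stock.rank | stock.kind
7 | 80 | red | SF | eng | 80 | gold
7 | 80 | red | SF | ops | 80 | green
7 | 6 | green | DEN | eng | 6 | blue
After SELECT (3 rows):
stock.kind | depts.rank
gold | 80
green | 80
blue | 6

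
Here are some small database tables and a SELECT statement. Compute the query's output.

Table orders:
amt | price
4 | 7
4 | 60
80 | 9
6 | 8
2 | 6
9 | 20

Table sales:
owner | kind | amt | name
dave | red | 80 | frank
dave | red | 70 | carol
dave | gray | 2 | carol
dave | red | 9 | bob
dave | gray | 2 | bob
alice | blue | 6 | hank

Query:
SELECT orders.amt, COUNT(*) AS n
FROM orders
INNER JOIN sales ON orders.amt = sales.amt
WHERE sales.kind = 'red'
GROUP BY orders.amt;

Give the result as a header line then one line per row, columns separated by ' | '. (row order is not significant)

== RESULT ==
orders.amt | n
80 | 1
9 | 1

Derivation:
After JOIN sales (5 rows):
orders.amt | orders.price | sales.owner | sales.kind | sales.amt | sales.name
80 | 9 | dave | red | 80 | frank
6 | 8 | alice | blue | 6 | hank
2 | 6 | dave | gray | 2 | carol
2 | 6 | dave | gray | 2 | bob
9 | 20 | dave | red | 9 | bob
After WHERE (2 rows):
orders.amt | orders.price | sales.owner | sales.kind | sales.amt | sales.name
80 | 9 | dave | red | 80 | frank
9 | 20 | dave | red | 9 | bob
After GROUP BY (2 rows):
orders.amt | n
80 | 1
9 | 1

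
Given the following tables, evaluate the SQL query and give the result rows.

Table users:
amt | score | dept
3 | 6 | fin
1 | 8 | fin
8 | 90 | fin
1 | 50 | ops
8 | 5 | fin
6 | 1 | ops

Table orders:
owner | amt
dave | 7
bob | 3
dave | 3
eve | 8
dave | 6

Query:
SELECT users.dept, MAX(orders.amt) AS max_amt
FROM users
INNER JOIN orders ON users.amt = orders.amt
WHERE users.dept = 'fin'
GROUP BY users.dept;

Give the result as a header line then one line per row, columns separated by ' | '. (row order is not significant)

After JOIN orders (5 rows):
users.amt | users.score | users.dept | orders.owner | orders.amt
3 | 6 | fin | bob | 3
3 | 6 | fin | dave | 3
8 | 90 | fin | eve | 8
8 | 5 | fin | eve | 8
6 | 1 | ops | dave | 6
After WHERE (4 rows):
users.amt | users.score | users.dept | orders.owner | orders.amt
3 | 6 | fin | bob | 3
3 | 6 | fin | dave | 3
8 | 90 | fin | eve | 8
8 | 5 | fin | eve | 8
After GROUP BY (1 rows):
users.dept | max_amt
fin | 8

== RESULT ==
users.dept | max_amt
fin | 8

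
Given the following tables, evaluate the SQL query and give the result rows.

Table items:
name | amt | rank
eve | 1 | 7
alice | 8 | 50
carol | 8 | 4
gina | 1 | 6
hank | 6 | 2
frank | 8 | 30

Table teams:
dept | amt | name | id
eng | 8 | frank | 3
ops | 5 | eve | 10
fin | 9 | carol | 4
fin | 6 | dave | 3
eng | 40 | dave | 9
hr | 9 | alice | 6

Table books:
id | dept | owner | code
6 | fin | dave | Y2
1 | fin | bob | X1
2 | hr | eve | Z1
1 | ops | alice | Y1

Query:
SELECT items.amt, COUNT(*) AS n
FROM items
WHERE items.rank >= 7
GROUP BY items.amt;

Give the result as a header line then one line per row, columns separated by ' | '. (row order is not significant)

== RESULT ==
items.amt | n
1 | 1
8 | 2

Derivation:
After WHERE (3 rows):
items.name | items.amt | items.rank
eve | 1 | 7
alice | 8 | 50
frank | 8 | 30
After GROUP BY (2 rows):
items.amt | n
1 | 1
8 | 2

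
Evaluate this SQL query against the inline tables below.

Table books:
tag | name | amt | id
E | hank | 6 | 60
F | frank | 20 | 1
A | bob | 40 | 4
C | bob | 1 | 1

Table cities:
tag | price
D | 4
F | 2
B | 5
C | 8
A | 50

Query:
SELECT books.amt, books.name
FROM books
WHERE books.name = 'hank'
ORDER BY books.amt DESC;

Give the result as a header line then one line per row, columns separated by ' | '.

After WHERE (1 rows):
books.tag | books.name | books.amt | books.id
E | hank | 6 | 60
After SELECT (1 rows):
books.amt | books.name
6 | hank
After ORDER BY (1 rows):
books.amt | books.name
6 | hank

== RESULT ==
books.amt | books.name
6 | hank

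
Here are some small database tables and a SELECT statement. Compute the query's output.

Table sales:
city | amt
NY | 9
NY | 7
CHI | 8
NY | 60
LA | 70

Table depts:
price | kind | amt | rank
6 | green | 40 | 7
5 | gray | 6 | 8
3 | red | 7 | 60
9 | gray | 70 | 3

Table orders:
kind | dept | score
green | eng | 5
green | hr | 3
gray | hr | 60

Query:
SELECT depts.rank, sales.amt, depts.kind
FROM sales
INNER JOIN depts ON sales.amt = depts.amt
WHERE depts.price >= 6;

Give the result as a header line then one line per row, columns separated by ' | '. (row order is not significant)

After JOIN depts (2 rows):
sales.city | sales.amt | depts.price | depts.kind | depts.amt | depts.rank
NY | 7 | 3 | red | 7 | 60
LA | 70 | 9 | gray | 70 | 3
After WHERE (1 rows):
sales.city | sales.amt | depts.price | depts.kind | depts.amt | depts.rank
LA | 70 | 9 | gray | 70 | 3
After SELECT (1 rows):
depts.rank | sales.amt | depts.kind
3 | 70 | gray

== RESULT ==
depts.rank | sales.amt | depts.kind
3 | 70 | gray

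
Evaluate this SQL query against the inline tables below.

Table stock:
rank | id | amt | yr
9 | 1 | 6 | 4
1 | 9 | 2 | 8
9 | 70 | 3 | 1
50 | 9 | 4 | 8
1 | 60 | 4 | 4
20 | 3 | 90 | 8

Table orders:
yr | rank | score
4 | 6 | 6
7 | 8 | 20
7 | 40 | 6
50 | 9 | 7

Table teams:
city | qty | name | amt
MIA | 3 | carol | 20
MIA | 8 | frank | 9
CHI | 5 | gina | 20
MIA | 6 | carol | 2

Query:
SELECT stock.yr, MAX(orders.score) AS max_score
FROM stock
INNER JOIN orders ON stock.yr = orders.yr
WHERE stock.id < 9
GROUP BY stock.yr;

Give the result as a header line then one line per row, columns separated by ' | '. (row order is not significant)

== RESULT ==
stock.yr | max_score
4 | 6

Derivation:
After JOIN orders (2 rows):
stock.rank | stock.id | stock.amt | stock.yr | orders.yr | orders.rank | orders.score
9 | 1 | 6 | 4 | 4 | 6 | 6
1 | 60 | 4 | 4 | 4 | 6 | 6
After WHERE (1 rows):
stock.rank | stock.id | stock.amt | stock.yr | orders.yr | orders.rank | orders.score
9 | 1 | 6 | 4 | 4 | 6 | 6
After GROUP BY (1 rows):
stock.yr | max_score
4 | 6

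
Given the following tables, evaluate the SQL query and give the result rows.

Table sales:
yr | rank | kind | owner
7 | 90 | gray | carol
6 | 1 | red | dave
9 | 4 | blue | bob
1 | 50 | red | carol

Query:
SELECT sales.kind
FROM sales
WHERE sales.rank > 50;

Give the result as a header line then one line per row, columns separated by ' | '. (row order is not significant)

After WHERE (1 rows):
sales.yr | sales.rank | sales.kind | sales.owner
7 | 90 | gray | carol
After SELECT (1 rows):
sales.kind
gray

== RESULT ==
sales.kind
gray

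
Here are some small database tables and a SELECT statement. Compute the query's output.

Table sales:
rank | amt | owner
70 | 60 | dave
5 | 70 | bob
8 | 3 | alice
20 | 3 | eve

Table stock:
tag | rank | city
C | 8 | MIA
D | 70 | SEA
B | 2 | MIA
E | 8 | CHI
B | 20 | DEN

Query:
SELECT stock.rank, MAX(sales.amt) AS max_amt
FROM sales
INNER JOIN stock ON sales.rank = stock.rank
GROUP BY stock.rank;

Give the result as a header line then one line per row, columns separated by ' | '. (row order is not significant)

After JOIN stock (4 rows):
sales.rank | sales.amt | sales.owner | stock.tag | stock.rank | stock.city
70 | 60 | dave | D | 70 | SEA
8 | 3 | alice | C | 8 | MIA
8 | 3 | alice | E | 8 | CHI
20 | 3 | eve | B | 20 | DEN
After GROUP BY (3 rows):
stock.rank | max_amt
70 | 60
8 | 3
20 | 3

== RESULT ==
stock.rank | max_amt
70 | 60
8 | 3
20 | 3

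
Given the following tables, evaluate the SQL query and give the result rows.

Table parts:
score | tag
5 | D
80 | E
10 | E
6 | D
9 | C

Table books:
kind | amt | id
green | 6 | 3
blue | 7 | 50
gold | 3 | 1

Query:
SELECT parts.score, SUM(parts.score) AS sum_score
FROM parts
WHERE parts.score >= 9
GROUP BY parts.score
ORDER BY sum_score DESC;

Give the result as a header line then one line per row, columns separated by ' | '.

== RESULT ==
parts.score | sum_score
80 | 80
10 | 10
9 | 9

Derivation:
After WHERE (3 rows):
parts.score | parts.tag
80 | E
10 | E
9 | C
After GROUP BY (3 rows):
parts.score | sum_score
80 | 80
10 | 10
9 | 9
After ORDER BY (3 rows):
parts.score | sum_score
80 | 80
10 | 10
9 | 9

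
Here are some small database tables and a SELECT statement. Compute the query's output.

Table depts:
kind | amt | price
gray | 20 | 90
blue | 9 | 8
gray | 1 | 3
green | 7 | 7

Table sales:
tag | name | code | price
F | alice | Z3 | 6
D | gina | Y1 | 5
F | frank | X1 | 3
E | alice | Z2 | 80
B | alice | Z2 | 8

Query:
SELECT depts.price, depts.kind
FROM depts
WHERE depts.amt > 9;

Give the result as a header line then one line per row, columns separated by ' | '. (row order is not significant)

== RESULT ==
depts.price | depts.kind
90 | gray

Derivation:
After WHERE (1 rows):
depts.kind | depts.amt | depts.price
gray | 20 | 90
After SELECT (1 rows):
depts.price | depts.kind
90 | gray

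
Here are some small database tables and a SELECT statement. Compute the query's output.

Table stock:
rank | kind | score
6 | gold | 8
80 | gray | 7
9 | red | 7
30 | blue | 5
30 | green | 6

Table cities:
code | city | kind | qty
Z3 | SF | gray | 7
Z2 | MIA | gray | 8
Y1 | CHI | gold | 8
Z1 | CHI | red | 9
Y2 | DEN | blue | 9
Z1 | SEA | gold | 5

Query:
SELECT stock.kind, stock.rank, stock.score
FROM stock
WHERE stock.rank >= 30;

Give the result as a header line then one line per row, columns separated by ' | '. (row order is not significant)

After WHERE (3 rows):
stock.rank | stock.kind | stock.score
80 | gray | 7
30 | blue | 5
30 | green | 6
After SELECT (3 rows):
stock.kind | stock.rank | stock.score
gray | 80 | 7
blue | 30 | 5
green | 30 | 6

== RESULT ==
stock.kind | stock.rank | stock.score
gray | 80 | 7
blue | 30 | 5
green | 30 | 6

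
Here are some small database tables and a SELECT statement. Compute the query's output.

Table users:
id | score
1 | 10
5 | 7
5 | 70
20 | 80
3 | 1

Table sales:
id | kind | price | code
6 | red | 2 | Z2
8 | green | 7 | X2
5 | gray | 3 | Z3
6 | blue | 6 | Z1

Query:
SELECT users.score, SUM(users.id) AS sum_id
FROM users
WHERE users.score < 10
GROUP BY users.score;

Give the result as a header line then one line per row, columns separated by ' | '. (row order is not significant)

== RESULT ==
users.score | sum_id
7 | 5
1 | 3

Derivation:
After WHERE (2 rows):
users.id | users.score
5 | 7
3 | 1
After GROUP BY (2 rows):
users.score | sum_id
7 | 5
1 | 3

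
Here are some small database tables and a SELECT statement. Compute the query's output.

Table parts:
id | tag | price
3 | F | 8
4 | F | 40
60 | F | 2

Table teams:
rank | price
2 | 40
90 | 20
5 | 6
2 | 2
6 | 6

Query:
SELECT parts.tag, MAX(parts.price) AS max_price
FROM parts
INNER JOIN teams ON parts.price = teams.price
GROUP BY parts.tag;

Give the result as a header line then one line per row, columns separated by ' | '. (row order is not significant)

After JOIN teams (2 rows):
parts.id | parts.tag | parts.price | teams.rank | teams.price
4 | F | 40 | 2 | 40
60 | F | 2 | 2 | 2
After GROUP BY (1 rows):
parts.tag | max_price
F | 40

== RESULT ==
parts.tag | max_price
F | 40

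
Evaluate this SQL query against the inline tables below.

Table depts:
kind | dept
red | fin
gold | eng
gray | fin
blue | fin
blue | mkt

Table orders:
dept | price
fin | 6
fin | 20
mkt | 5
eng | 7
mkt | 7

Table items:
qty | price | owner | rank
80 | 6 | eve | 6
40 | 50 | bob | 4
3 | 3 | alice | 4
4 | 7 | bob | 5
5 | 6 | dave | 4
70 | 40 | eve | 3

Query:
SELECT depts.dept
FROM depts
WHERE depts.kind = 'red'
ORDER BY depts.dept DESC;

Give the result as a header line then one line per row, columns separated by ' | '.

After WHERE (1 rows):
depts.kind | depts.dept
red | fin
After SELECT (1 rows):
depts.dept
fin
After ORDER BY (1 rows):
depts.dept
fin

== RESULT ==
depts.dept
fin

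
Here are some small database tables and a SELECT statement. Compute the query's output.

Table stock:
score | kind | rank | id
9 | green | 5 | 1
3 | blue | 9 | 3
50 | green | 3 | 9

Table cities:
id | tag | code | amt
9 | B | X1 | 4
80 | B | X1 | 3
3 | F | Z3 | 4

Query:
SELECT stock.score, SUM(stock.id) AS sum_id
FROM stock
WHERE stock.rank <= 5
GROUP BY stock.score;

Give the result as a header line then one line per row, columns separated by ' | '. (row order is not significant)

== RESULT ==
stock.score | sum_id
9 | 1
50 | 9

Derivation:
After WHERE (2 rows):
stock.score | stock.kind | stock.rank | stock.id
9 | green | 5 | 1
50 | green | 3 | 9
After GROUP BY (2 rows):
stock.score | sum_id
9 | 1
50 | 9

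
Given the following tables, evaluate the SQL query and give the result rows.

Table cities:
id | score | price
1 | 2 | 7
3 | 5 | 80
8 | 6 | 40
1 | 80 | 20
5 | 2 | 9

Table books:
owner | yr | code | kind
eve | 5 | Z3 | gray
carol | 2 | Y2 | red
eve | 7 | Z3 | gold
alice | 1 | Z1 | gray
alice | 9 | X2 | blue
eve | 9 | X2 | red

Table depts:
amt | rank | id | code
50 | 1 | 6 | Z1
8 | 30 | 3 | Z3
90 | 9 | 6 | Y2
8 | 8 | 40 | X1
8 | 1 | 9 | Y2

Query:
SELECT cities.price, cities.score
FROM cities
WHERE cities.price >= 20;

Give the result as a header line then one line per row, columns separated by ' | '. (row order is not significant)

== RESULT ==
cities.price | cities.score
80 | 5
40 | 6
20 | 80

Derivation:
After WHERE (3 rows):
cities.id | cities.score | cities.price
3 | 5 | 80
8 | 6 | 40
1 | 80 | 20
After SELECT (3 rows):
cities.price | cities.score
80 | 5
40 | 6
20 | 80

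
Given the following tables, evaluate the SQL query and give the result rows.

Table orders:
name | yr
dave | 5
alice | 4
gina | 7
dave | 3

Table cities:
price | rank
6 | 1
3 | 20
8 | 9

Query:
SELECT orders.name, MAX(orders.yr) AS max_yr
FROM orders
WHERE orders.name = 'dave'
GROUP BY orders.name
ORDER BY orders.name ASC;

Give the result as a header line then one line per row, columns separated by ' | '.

== RESULT ==
orders.name | max_yr
dave | 5

Derivation:
After WHERE (2 rows):
orders.name | orders.yr
dave | 5
dave | 3
After GROUP BY (1 rows):
orders.name | max_yr
dave | 5
After ORDER BY (1 rows):
orders.name | max_yr
dave | 5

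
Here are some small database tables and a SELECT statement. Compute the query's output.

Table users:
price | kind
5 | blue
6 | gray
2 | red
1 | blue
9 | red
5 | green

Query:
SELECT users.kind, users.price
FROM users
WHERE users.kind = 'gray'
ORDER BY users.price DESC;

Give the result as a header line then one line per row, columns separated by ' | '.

== RESULT ==
users.kind | users.price
gray | 6

Derivation:
After WHERE (1 rows):
users.price | users.kind
6 | gray
After SELECT (1 rows):
users.kind | users.price
gray | 6
After ORDER BY (1 rows):
users.kind | users.price
gray | 6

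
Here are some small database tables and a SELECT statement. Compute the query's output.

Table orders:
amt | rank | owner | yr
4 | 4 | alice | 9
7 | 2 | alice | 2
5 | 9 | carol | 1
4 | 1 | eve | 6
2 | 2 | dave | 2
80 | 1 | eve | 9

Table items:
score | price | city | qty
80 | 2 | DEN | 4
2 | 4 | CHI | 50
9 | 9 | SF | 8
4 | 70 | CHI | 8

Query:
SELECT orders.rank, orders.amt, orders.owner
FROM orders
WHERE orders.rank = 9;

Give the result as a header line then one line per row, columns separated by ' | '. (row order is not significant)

== RESULT ==
orders.rank | orders.amt | orders.owner
9 | 5 | carol

Derivation:
After WHERE (1 rows):
orders.amt | orders.rank | orders.owner | orders.yr
5 | 9 | carol | 1
After SELECT (1 rows):
orders.rank | orders.amt | orders.owner
9 | 5 | carol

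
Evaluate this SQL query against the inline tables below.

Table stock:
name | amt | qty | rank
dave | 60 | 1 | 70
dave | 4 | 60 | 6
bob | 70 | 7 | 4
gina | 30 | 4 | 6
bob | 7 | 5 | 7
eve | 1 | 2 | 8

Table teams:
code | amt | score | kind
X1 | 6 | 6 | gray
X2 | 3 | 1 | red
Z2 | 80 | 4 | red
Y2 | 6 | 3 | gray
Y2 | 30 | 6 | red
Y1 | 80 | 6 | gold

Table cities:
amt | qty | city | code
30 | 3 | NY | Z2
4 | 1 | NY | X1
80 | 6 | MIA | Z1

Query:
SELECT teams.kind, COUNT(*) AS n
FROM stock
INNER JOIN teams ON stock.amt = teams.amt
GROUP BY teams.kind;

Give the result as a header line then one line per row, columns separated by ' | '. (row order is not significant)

== RESULT ==
teams.kind | n
red | 1

Derivation:
After JOIN teams (1 rows):
stock.name | stock.amt | stock.qty | stock.rank | teams.code | teams.amt | teams.score | teams.kind
gina | 30 | 4 | 6 | Y2 | 30 | 6 | red
After GROUP BY (1 rows):
teams.kind | n
red | 1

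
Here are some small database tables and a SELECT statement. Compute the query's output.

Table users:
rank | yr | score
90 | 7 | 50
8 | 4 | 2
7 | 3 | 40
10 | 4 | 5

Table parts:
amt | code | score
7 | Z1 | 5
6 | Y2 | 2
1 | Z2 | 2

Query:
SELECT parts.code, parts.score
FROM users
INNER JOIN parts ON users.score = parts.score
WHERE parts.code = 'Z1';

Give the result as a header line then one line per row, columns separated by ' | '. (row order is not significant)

After JOIN parts (3 rows):
users.rank | users.yr | users.score | parts.amt | parts.code | parts.score
8 | 4 | 2 | 6 | Y2 | 2
8 | 4 | 2 | 1 | Z2 | 2
10 | 4 | 5 | 7 | Z1 | 5
After WHERE (1 rows):
users.rank | users.yr | users.score | parts.amt | parts.code | parts.score
10 | 4 | 5 | 7 | Z1 | 5
After SELECT (1 rows):
parts.code | parts.score
Z1 | 5

== RESULT ==
parts.code | parts.score
Z1 | 5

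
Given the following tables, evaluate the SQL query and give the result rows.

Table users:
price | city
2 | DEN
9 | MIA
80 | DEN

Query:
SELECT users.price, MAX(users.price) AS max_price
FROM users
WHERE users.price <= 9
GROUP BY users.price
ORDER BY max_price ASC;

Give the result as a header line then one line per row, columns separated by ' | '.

== RESULT ==
users.price | max_price
2 | 2
9 | 9

Derivation:
After WHERE (2 rows):
users.price | users.city
2 | DEN
9 | MIA
After GROUP BY (2 rows):
users.price | max_price
2 | 2
9 | 9
After ORDER BY (2 rows):
users.price | max_price
2 | 2
9 | 9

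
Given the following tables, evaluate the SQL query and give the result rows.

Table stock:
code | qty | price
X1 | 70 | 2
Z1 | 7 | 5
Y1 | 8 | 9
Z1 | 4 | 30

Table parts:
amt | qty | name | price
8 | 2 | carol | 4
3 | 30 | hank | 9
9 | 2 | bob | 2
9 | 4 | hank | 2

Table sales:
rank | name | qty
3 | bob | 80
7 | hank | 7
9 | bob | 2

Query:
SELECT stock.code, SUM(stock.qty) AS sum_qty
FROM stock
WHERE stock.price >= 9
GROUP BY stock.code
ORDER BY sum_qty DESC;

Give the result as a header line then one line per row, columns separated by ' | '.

== RESULT ==
stock.code | sum_qty
Y1 | 8
Z1 | 4

Derivation:
After WHERE (2 rows):
stock.code | stock.qty | stock.price
Y1 | 8 | 9
Z1 | 4 | 30
After GROUP BY (2 rows):
stock.code | sum_qty
Y1 | 8
Z1 | 4
After ORDER BY (2 rows):
stock.code | sum_qty
Y1 | 8
Z1 | 4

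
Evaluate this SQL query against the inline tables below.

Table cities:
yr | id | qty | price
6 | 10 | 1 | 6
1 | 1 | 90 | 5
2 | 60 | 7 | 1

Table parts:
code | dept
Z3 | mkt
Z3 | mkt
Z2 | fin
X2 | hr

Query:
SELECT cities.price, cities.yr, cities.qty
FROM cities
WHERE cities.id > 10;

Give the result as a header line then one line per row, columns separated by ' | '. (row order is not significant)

After WHERE (1 rows):
cities.yr | cities.id | cities.qty | cities.price
2 | 60 | 7 | 1
After SELECT (1 rows):
cities.price | cities.yr | cities.qty
1 | 2 | 7

== RESULT ==
cities.price | cities.yr | cities.qty
1 | 2 | 7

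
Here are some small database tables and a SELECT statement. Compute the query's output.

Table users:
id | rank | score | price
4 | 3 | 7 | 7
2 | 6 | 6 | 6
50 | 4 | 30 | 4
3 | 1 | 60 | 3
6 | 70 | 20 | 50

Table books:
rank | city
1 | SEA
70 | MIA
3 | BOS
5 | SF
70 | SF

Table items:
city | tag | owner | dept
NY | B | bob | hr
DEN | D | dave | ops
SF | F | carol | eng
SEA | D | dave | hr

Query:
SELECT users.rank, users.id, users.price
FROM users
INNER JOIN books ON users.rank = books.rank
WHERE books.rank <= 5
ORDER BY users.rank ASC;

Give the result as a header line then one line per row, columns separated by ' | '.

After JOIN books (4 rows):
users.id | users.rank | users.score | users.price | books.rank | books.city
4 | 3 | 7 | 7 | 3 | BOS
3 | 1 | 60 | 3 | 1 | SEA
6 | 70 | 20 | 50 | 70 | MIA
6 | 70 | 20 | 50 | 70 | SF
After WHERE (2 rows):
users.id | users.rank | users.score | users.price | books.rank | books.city
4 | 3 | 7 | 7 | 3 | BOS
3 | 1 | 60 | 3 | 1 | SEA
After SELECT (2 rows):
users.rank | users.id | users.price
3 | 4 | 7
1 | 3 | 3
After ORDER BY (2 rows):
users.rank | users.id | users.price
1 | 3 | 3
3 | 4 | 7

== RESULT ==
users.rank | users.id | users.price
1 | 3 | 3
3 | 4 | 7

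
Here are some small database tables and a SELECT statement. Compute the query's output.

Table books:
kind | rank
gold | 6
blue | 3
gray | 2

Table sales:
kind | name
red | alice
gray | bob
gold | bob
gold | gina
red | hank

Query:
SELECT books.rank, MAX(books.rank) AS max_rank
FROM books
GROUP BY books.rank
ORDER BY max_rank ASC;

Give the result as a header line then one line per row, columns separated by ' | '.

== RESULT ==
books.rank | max_rank
2 | 2
3 | 3
6 | 6

Derivation:
After GROUP BY (3 rows):
books.rank | max_rank
6 | 6
3 | 3
2 | 2
After ORDER BY (3 rows):
books.rank | max_rank
2 | 2
3 | 3
6 | 6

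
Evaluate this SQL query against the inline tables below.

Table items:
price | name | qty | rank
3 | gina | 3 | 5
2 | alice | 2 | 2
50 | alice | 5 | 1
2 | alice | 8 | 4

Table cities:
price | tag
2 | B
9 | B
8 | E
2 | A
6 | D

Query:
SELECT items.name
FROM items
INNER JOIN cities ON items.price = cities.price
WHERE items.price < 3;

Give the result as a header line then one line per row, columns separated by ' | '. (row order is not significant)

After JOIN cities (4 rows):
items.price | items.name | items.qty | items.rank | cities.price | cities.tag
2 | alice | 2 | 2 | 2 | B
2 | alice | 2 | 2 | 2 | A
2 | alice | 8 | 4 | 2 | B
2 | alice | 8 | 4 | 2 | A
After WHERE (4 rows):
items.price | items.name | items.qty | items.rank | cities.price | cities.tag
2 | alice | 2 | 2 | 2 | B
2 | alice | 2 | 2 | 2 | A
2 | alice | 8 | 4 | 2 | B
2 | alice | 8 | 4 | 2 | A
After SELECT (4 rows):
items.name
alice
alice
alice
alice

== RESULT ==
items.name
alice
alice
alice
alice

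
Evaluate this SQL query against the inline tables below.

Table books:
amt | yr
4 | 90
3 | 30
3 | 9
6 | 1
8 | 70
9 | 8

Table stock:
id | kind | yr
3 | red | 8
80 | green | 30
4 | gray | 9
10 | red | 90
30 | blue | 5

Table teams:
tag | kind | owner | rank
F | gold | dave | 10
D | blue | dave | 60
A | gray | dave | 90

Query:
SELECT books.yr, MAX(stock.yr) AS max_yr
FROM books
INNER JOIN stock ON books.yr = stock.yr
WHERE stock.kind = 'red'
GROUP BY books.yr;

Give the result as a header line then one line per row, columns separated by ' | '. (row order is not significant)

After JOIN stock (4 rows):
books.amt | books.yr | stock.id | stock.kind | stock.yr
4 | 90 | 10 | red | 90
3 | 30 | 80 | green | 30
3 | 9 | 4 | gray | 9
9 | 8 | 3 | red | 8
After WHERE (2 rows):
books.amt | books.yr | stock.id | stock.kind | stock.yr
4 | 90 | 10 | red | 90
9 | 8 | 3 | red | 8
After GROUP BY (2 rows):
books.yr | max_yr
90 | 90
8 | 8

== RESULT ==
books.yr | max_yr
90 | 90
8 | 8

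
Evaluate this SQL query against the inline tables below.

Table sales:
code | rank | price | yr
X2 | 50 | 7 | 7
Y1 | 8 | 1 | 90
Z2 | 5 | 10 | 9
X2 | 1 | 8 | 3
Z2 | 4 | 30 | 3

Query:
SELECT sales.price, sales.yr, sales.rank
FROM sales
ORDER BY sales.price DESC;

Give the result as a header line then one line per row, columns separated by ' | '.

After SELECT (5 rows):
sales.price | sales.yr | sales.rank
7 | 7 | 50
1 | 90 | 8
10 | 9 | 5
8 | 3 | 1
30 | 3 | 4
After ORDER BY (5 rows):
sales.price | sales.yr | sales.rank
30 | 3 | 4
10 | 9 | 5
8 | 3 | 1
7 | 7 | 50
1 | 90 | 8

== RESULT ==
sales.price | sales.yr | sales.rank
30 | 3 | 4
10 | 9 | 5
8 | 3 | 1
7 | 7 | 50
1 | 90 | 8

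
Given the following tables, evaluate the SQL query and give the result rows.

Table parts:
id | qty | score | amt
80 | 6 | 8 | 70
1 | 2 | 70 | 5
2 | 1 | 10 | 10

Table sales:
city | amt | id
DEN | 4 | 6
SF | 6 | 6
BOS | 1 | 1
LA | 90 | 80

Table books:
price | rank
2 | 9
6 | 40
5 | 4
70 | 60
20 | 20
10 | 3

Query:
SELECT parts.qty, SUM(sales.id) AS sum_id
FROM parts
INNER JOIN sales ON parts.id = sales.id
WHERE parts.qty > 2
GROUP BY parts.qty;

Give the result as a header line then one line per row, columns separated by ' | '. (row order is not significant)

== RESULT ==
parts.qty | sum_id
6 | 80

Derivation:
After JOIN sales (2 rows):
parts.id | parts.qty | parts.score | parts.amt | sales.city | sales.amt | sales.id
80 | 6 | 8 | 70 | LA | 90 | 80
1 | 2 | 70 | 5 | BOS | 1 | 1
After WHERE (1 rows):
parts.id | parts.qty | parts.score | parts.amt | sales.city | sales.amt | sales.id
80 | 6 | 8 | 70 | LA | 90 | 80
After GROUP BY (1 rows):
parts.qty | sum_id
6 | 80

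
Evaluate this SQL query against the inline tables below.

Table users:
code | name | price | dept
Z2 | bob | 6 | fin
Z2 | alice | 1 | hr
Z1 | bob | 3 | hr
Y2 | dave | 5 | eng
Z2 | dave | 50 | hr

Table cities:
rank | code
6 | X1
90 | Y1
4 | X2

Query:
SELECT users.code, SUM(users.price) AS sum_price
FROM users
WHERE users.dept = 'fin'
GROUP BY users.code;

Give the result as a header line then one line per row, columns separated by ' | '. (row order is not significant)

== RESULT ==
users.code | sum_price
Z2 | 6

Derivation:
After WHERE (1 rows):
users.code | users.name | users.price | users.dept
Z2 | bob | 6 | fin
After GROUP BY (1 rows):
users.code | sum_price
Z2 | 6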